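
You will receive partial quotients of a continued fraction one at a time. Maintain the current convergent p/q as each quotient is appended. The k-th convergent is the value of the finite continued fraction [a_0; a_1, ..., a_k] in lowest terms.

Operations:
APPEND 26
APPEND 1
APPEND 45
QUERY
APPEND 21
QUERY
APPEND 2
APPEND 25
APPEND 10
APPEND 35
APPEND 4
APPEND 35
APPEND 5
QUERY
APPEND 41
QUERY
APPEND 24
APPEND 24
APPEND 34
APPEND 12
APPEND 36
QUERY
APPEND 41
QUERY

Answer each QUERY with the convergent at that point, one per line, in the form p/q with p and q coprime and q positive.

APPEND 26: p_0 = 26·1 + 0 = 26, q_0 = 26·0 + 1 = 1 → 26/1
APPEND 1: p_1 = 1·26 + 1 = 27, q_1 = 1·1 + 0 = 1 → 27/1
APPEND 45: p_2 = 45·27 + 26 = 1241, q_2 = 45·1 + 1 = 46 → 1241/46
APPEND 21: p_3 = 21·1241 + 27 = 26088, q_3 = 21·46 + 1 = 967 → 26088/967
APPEND 2: p_4 = 2·26088 + 1241 = 53417, q_4 = 2·967 + 46 = 1980 → 53417/1980
APPEND 25: p_5 = 25·53417 + 26088 = 1361513, q_5 = 25·1980 + 967 = 50467 → 1361513/50467
APPEND 10: p_6 = 10·1361513 + 53417 = 13668547, q_6 = 10·50467 + 1980 = 506650 → 13668547/506650
APPEND 35: p_7 = 35·13668547 + 1361513 = 479760658, q_7 = 35·506650 + 50467 = 17783217 → 479760658/17783217
APPEND 4: p_8 = 4·479760658 + 13668547 = 1932711179, q_8 = 4·17783217 + 506650 = 71639518 → 1932711179/71639518
APPEND 35: p_9 = 35·1932711179 + 479760658 = 68124651923, q_9 = 35·71639518 + 17783217 = 2525166347 → 68124651923/2525166347
APPEND 5: p_10 = 5·68124651923 + 1932711179 = 342555970794, q_10 = 5·2525166347 + 71639518 = 12697471253 → 342555970794/12697471253
APPEND 41: p_11 = 41·342555970794 + 68124651923 = 14112919454477, q_11 = 41·12697471253 + 2525166347 = 523121487720 → 14112919454477/523121487720
APPEND 24: p_12 = 24·14112919454477 + 342555970794 = 339052622878242, q_12 = 24·523121487720 + 12697471253 = 12567613176533 → 339052622878242/12567613176533
APPEND 24: p_13 = 24·339052622878242 + 14112919454477 = 8151375868532285, q_13 = 24·12567613176533 + 523121487720 = 302145837724512 → 8151375868532285/302145837724512
APPEND 34: p_14 = 34·8151375868532285 + 339052622878242 = 277485832152975932, q_14 = 34·302145837724512 + 12567613176533 = 10285526095809941 → 277485832152975932/10285526095809941
APPEND 12: p_15 = 12·277485832152975932 + 8151375868532285 = 3337981361704243469, q_15 = 12·10285526095809941 + 302145837724512 = 123728458987443804 → 3337981361704243469/123728458987443804
APPEND 36: p_16 = 36·3337981361704243469 + 277485832152975932 = 120444814853505740816, q_16 = 36·123728458987443804 + 10285526095809941 = 4464510049643786885 → 120444814853505740816/4464510049643786885
APPEND 41: p_17 = 41·120444814853505740816 + 3337981361704243469 = 4941575390355439616925, q_17 = 41·4464510049643786885 + 123728458987443804 = 183168640494382706089 → 4941575390355439616925/183168640494382706089

1241/46
26088/967
342555970794/12697471253
14112919454477/523121487720
120444814853505740816/4464510049643786885
4941575390355439616925/183168640494382706089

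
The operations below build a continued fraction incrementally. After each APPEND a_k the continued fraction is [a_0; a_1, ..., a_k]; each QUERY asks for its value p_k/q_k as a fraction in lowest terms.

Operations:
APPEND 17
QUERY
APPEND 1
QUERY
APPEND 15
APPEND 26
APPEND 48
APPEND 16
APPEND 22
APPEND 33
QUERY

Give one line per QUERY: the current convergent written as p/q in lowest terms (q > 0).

17/1
18/1
4196987415/233976439

APPEND 17: p_0 = 17·1 + 0 = 17, q_0 = 17·0 + 1 = 1 → 17/1
APPEND 1: p_1 = 1·17 + 1 = 18, q_1 = 1·1 + 0 = 1 → 18/1
APPEND 15: p_2 = 15·18 + 17 = 287, q_2 = 15·1 + 1 = 16 → 287/16
APPEND 26: p_3 = 26·287 + 18 = 7480, q_3 = 26·16 + 1 = 417 → 7480/417
APPEND 48: p_4 = 48·7480 + 287 = 359327, q_4 = 48·417 + 16 = 20032 → 359327/20032
APPEND 16: p_5 = 16·359327 + 7480 = 5756712, q_5 = 16·20032 + 417 = 320929 → 5756712/320929
APPEND 22: p_6 = 22·5756712 + 359327 = 127006991, q_6 = 22·320929 + 20032 = 7080470 → 127006991/7080470
APPEND 33: p_7 = 33·127006991 + 5756712 = 4196987415, q_7 = 33·7080470 + 320929 = 233976439 → 4196987415/233976439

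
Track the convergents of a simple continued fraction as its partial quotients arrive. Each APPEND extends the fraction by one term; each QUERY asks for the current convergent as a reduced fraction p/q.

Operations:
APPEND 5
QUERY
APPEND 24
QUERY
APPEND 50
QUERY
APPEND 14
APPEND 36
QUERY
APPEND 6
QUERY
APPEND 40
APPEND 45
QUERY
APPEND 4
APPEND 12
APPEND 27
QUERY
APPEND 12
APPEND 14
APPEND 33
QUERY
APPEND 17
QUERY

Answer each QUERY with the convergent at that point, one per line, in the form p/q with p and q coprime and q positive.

APPEND 5: p_0 = 5·1 + 0 = 5, q_0 = 5·0 + 1 = 1 → 5/1
APPEND 24: p_1 = 24·5 + 1 = 121, q_1 = 24·1 + 0 = 24 → 121/24
APPEND 50: p_2 = 50·121 + 5 = 6055, q_2 = 50·24 + 1 = 1201 → 6055/1201
APPEND 14: p_3 = 14·6055 + 121 = 84891, q_3 = 14·1201 + 24 = 16838 → 84891/16838
APPEND 36: p_4 = 36·84891 + 6055 = 3062131, q_4 = 36·16838 + 1201 = 607369 → 3062131/607369
APPEND 6: p_5 = 6·3062131 + 84891 = 18457677, q_5 = 6·607369 + 16838 = 3661052 → 18457677/3661052
APPEND 40: p_6 = 40·18457677 + 3062131 = 741369211, q_6 = 40·3661052 + 607369 = 147049449 → 741369211/147049449
APPEND 45: p_7 = 45·741369211 + 18457677 = 33380072172, q_7 = 45·147049449 + 3661052 = 6620886257 → 33380072172/6620886257
APPEND 4: p_8 = 4·33380072172 + 741369211 = 134261657899, q_8 = 4·6620886257 + 147049449 = 26630594477 → 134261657899/26630594477
APPEND 12: p_9 = 12·134261657899 + 33380072172 = 1644519966960, q_9 = 12·26630594477 + 6620886257 = 326188019981 → 1644519966960/326188019981
APPEND 27: p_10 = 27·1644519966960 + 134261657899 = 44536300765819, q_10 = 27·326188019981 + 26630594477 = 8833707133964 → 44536300765819/8833707133964
APPEND 12: p_11 = 12·44536300765819 + 1644519966960 = 536080129156788, q_11 = 12·8833707133964 + 326188019981 = 106330673627549 → 536080129156788/106330673627549
APPEND 14: p_12 = 14·536080129156788 + 44536300765819 = 7549658108960851, q_12 = 14·106330673627549 + 8833707133964 = 1497463137919650 → 7549658108960851/1497463137919650
APPEND 33: p_13 = 33·7549658108960851 + 536080129156788 = 249674797724864871, q_13 = 33·1497463137919650 + 106330673627549 = 49522614224975999 → 249674797724864871/49522614224975999
APPEND 17: p_14 = 17·249674797724864871 + 7549658108960851 = 4252021219431663658, q_14 = 17·49522614224975999 + 1497463137919650 = 843381904962511633 → 4252021219431663658/843381904962511633

5/1
121/24
6055/1201
3062131/607369
18457677/3661052
33380072172/6620886257
44536300765819/8833707133964
249674797724864871/49522614224975999
4252021219431663658/843381904962511633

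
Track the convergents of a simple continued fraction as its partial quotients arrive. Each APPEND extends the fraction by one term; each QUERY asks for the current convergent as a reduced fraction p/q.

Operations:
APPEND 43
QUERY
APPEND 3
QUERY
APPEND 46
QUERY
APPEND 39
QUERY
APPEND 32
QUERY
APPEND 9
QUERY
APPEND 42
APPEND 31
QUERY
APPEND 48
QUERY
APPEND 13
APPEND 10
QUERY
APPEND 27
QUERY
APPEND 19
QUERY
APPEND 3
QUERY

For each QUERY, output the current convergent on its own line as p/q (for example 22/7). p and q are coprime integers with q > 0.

43/1
130/3
6023/139
235027/5424
7526887/173707
67977010/1568787
88807377527/2049514378
4265616682603/98442752905
559683859196263/12916495774335
15167006022550467/350027191209188
288732798287655136/6663433128748907
881365400885515875/20340326577455909

APPEND 43: p_0 = 43·1 + 0 = 43, q_0 = 43·0 + 1 = 1 → 43/1
APPEND 3: p_1 = 3·43 + 1 = 130, q_1 = 3·1 + 0 = 3 → 130/3
APPEND 46: p_2 = 46·130 + 43 = 6023, q_2 = 46·3 + 1 = 139 → 6023/139
APPEND 39: p_3 = 39·6023 + 130 = 235027, q_3 = 39·139 + 3 = 5424 → 235027/5424
APPEND 32: p_4 = 32·235027 + 6023 = 7526887, q_4 = 32·5424 + 139 = 173707 → 7526887/173707
APPEND 9: p_5 = 9·7526887 + 235027 = 67977010, q_5 = 9·173707 + 5424 = 1568787 → 67977010/1568787
APPEND 42: p_6 = 42·67977010 + 7526887 = 2862561307, q_6 = 42·1568787 + 173707 = 66062761 → 2862561307/66062761
APPEND 31: p_7 = 31·2862561307 + 67977010 = 88807377527, q_7 = 31·66062761 + 1568787 = 2049514378 → 88807377527/2049514378
APPEND 48: p_8 = 48·88807377527 + 2862561307 = 4265616682603, q_8 = 48·2049514378 + 66062761 = 98442752905 → 4265616682603/98442752905
APPEND 13: p_9 = 13·4265616682603 + 88807377527 = 55541824251366, q_9 = 13·98442752905 + 2049514378 = 1281805302143 → 55541824251366/1281805302143
APPEND 10: p_10 = 10·55541824251366 + 4265616682603 = 559683859196263, q_10 = 10·1281805302143 + 98442752905 = 12916495774335 → 559683859196263/12916495774335
APPEND 27: p_11 = 27·559683859196263 + 55541824251366 = 15167006022550467, q_11 = 27·12916495774335 + 1281805302143 = 350027191209188 → 15167006022550467/350027191209188
APPEND 19: p_12 = 19·15167006022550467 + 559683859196263 = 288732798287655136, q_12 = 19·350027191209188 + 12916495774335 = 6663433128748907 → 288732798287655136/6663433128748907
APPEND 3: p_13 = 3·288732798287655136 + 15167006022550467 = 881365400885515875, q_13 = 3·6663433128748907 + 350027191209188 = 20340326577455909 → 881365400885515875/20340326577455909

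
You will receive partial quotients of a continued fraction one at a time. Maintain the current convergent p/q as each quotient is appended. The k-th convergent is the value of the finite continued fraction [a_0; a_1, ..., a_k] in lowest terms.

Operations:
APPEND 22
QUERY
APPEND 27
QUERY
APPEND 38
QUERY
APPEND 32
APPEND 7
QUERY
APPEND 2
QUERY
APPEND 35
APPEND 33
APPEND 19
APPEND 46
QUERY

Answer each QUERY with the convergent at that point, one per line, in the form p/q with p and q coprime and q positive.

22/1
595/27
22632/1027
5096365/231264
10917549/495419
11208070039555/508602329234

APPEND 22: p_0 = 22·1 + 0 = 22, q_0 = 22·0 + 1 = 1 → 22/1
APPEND 27: p_1 = 27·22 + 1 = 595, q_1 = 27·1 + 0 = 27 → 595/27
APPEND 38: p_2 = 38·595 + 22 = 22632, q_2 = 38·27 + 1 = 1027 → 22632/1027
APPEND 32: p_3 = 32·22632 + 595 = 724819, q_3 = 32·1027 + 27 = 32891 → 724819/32891
APPEND 7: p_4 = 7·724819 + 22632 = 5096365, q_4 = 7·32891 + 1027 = 231264 → 5096365/231264
APPEND 2: p_5 = 2·5096365 + 724819 = 10917549, q_5 = 2·231264 + 32891 = 495419 → 10917549/495419
APPEND 35: p_6 = 35·10917549 + 5096365 = 387210580, q_6 = 35·495419 + 231264 = 17570929 → 387210580/17570929
APPEND 33: p_7 = 33·387210580 + 10917549 = 12788866689, q_7 = 33·17570929 + 495419 = 580336076 → 12788866689/580336076
APPEND 19: p_8 = 19·12788866689 + 387210580 = 243375677671, q_8 = 19·580336076 + 17570929 = 11043956373 → 243375677671/11043956373
APPEND 46: p_9 = 46·243375677671 + 12788866689 = 11208070039555, q_9 = 46·11043956373 + 580336076 = 508602329234 → 11208070039555/508602329234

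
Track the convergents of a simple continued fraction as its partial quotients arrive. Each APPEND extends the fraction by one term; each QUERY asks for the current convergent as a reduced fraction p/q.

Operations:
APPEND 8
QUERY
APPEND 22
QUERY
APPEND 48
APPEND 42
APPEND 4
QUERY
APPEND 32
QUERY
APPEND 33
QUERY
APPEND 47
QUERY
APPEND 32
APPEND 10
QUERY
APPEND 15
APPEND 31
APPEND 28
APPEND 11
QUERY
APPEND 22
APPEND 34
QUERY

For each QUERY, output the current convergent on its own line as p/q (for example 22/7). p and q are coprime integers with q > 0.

APPEND 8: p_0 = 8·1 + 0 = 8, q_0 = 8·0 + 1 = 1 → 8/1
APPEND 22: p_1 = 22·8 + 1 = 177, q_1 = 22·1 + 0 = 22 → 177/22
APPEND 48: p_2 = 48·177 + 8 = 8504, q_2 = 48·22 + 1 = 1057 → 8504/1057
APPEND 42: p_3 = 42·8504 + 177 = 357345, q_3 = 42·1057 + 22 = 44416 → 357345/44416
APPEND 4: p_4 = 4·357345 + 8504 = 1437884, q_4 = 4·44416 + 1057 = 178721 → 1437884/178721
APPEND 32: p_5 = 32·1437884 + 357345 = 46369633, q_5 = 32·178721 + 44416 = 5763488 → 46369633/5763488
APPEND 33: p_6 = 33·46369633 + 1437884 = 1531635773, q_6 = 33·5763488 + 178721 = 190373825 → 1531635773/190373825
APPEND 47: p_7 = 47·1531635773 + 46369633 = 72033250964, q_7 = 47·190373825 + 5763488 = 8953333263 → 72033250964/8953333263
APPEND 32: p_8 = 32·72033250964 + 1531635773 = 2306595666621, q_8 = 32·8953333263 + 190373825 = 286697038241 → 2306595666621/286697038241
APPEND 10: p_9 = 10·2306595666621 + 72033250964 = 23137989917174, q_9 = 10·286697038241 + 8953333263 = 2875923715673 → 23137989917174/2875923715673
APPEND 15: p_10 = 15·23137989917174 + 2306595666621 = 349376444424231, q_10 = 15·2875923715673 + 286697038241 = 43425552773336 → 349376444424231/43425552773336
APPEND 31: p_11 = 31·349376444424231 + 23137989917174 = 10853807767068335, q_11 = 31·43425552773336 + 2875923715673 = 1349068059689089 → 10853807767068335/1349068059689089
APPEND 28: p_12 = 28·10853807767068335 + 349376444424231 = 304255993922337611, q_12 = 28·1349068059689089 + 43425552773336 = 37817331224067828 → 304255993922337611/37817331224067828
APPEND 11: p_13 = 11·304255993922337611 + 10853807767068335 = 3357669740912782056, q_13 = 11·37817331224067828 + 1349068059689089 = 417339711524435197 → 3357669740912782056/417339711524435197
APPEND 22: p_14 = 22·3357669740912782056 + 304255993922337611 = 74172990294003542843, q_14 = 22·417339711524435197 + 37817331224067828 = 9219290984761642162 → 74172990294003542843/9219290984761642162
APPEND 34: p_15 = 34·74172990294003542843 + 3357669740912782056 = 2525239339737033238718, q_15 = 34·9219290984761642162 + 417339711524435197 = 313873233193420268705 → 2525239339737033238718/313873233193420268705

8/1
177/22
1437884/178721
46369633/5763488
1531635773/190373825
72033250964/8953333263
23137989917174/2875923715673
3357669740912782056/417339711524435197
2525239339737033238718/313873233193420268705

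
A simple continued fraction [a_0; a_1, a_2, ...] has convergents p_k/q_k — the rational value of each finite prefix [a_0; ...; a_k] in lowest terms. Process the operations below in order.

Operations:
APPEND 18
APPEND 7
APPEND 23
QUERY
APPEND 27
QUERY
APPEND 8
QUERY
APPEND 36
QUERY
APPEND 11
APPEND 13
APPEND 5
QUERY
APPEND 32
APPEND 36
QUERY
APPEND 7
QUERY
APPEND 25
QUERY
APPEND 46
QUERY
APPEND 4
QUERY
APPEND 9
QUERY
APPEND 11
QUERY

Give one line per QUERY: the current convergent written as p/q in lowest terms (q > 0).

2939/162
79480/4381
638779/35210
23075524/1271941
16910367458/932112731
19617576144062/1081336199267
137867495946673/7599364619495
3466304974810887/191065451686642
159587896337247475/8796610142205027
641817890323800787/35377506020506750
5935948909251454558/327194164326765777
65937255892089800925/3634513313614930297

APPEND 18: p_0 = 18·1 + 0 = 18, q_0 = 18·0 + 1 = 1 → 18/1
APPEND 7: p_1 = 7·18 + 1 = 127, q_1 = 7·1 + 0 = 7 → 127/7
APPEND 23: p_2 = 23·127 + 18 = 2939, q_2 = 23·7 + 1 = 162 → 2939/162
APPEND 27: p_3 = 27·2939 + 127 = 79480, q_3 = 27·162 + 7 = 4381 → 79480/4381
APPEND 8: p_4 = 8·79480 + 2939 = 638779, q_4 = 8·4381 + 162 = 35210 → 638779/35210
APPEND 36: p_5 = 36·638779 + 79480 = 23075524, q_5 = 36·35210 + 4381 = 1271941 → 23075524/1271941
APPEND 11: p_6 = 11·23075524 + 638779 = 254469543, q_6 = 11·1271941 + 35210 = 14026561 → 254469543/14026561
APPEND 13: p_7 = 13·254469543 + 23075524 = 3331179583, q_7 = 13·14026561 + 1271941 = 183617234 → 3331179583/183617234
APPEND 5: p_8 = 5·3331179583 + 254469543 = 16910367458, q_8 = 5·183617234 + 14026561 = 932112731 → 16910367458/932112731
APPEND 32: p_9 = 32·16910367458 + 3331179583 = 544462938239, q_9 = 32·932112731 + 183617234 = 30011224626 → 544462938239/30011224626
APPEND 36: p_10 = 36·544462938239 + 16910367458 = 19617576144062, q_10 = 36·30011224626 + 932112731 = 1081336199267 → 19617576144062/1081336199267
APPEND 7: p_11 = 7·19617576144062 + 544462938239 = 137867495946673, q_11 = 7·1081336199267 + 30011224626 = 7599364619495 → 137867495946673/7599364619495
APPEND 25: p_12 = 25·137867495946673 + 19617576144062 = 3466304974810887, q_12 = 25·7599364619495 + 1081336199267 = 191065451686642 → 3466304974810887/191065451686642
APPEND 46: p_13 = 46·3466304974810887 + 137867495946673 = 159587896337247475, q_13 = 46·191065451686642 + 7599364619495 = 8796610142205027 → 159587896337247475/8796610142205027
APPEND 4: p_14 = 4·159587896337247475 + 3466304974810887 = 641817890323800787, q_14 = 4·8796610142205027 + 191065451686642 = 35377506020506750 → 641817890323800787/35377506020506750
APPEND 9: p_15 = 9·641817890323800787 + 159587896337247475 = 5935948909251454558, q_15 = 9·35377506020506750 + 8796610142205027 = 327194164326765777 → 5935948909251454558/327194164326765777
APPEND 11: p_16 = 11·5935948909251454558 + 641817890323800787 = 65937255892089800925, q_16 = 11·327194164326765777 + 35377506020506750 = 3634513313614930297 → 65937255892089800925/3634513313614930297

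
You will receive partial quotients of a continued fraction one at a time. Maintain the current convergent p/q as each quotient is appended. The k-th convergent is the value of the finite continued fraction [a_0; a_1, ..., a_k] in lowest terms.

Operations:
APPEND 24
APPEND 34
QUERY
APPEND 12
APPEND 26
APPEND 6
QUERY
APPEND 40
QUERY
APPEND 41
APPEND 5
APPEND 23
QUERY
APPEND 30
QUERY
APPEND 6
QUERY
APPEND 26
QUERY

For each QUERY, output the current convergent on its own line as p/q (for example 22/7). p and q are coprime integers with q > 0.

817/34
1547898/64417
62172265/2587348
297300810603/12372408464
8931839544170/371705569693
53888338075623/2242605826622
1410028629510368/58679457061865

APPEND 24: p_0 = 24·1 + 0 = 24, q_0 = 24·0 + 1 = 1 → 24/1
APPEND 34: p_1 = 34·24 + 1 = 817, q_1 = 34·1 + 0 = 34 → 817/34
APPEND 12: p_2 = 12·817 + 24 = 9828, q_2 = 12·34 + 1 = 409 → 9828/409
APPEND 26: p_3 = 26·9828 + 817 = 256345, q_3 = 26·409 + 34 = 10668 → 256345/10668
APPEND 6: p_4 = 6·256345 + 9828 = 1547898, q_4 = 6·10668 + 409 = 64417 → 1547898/64417
APPEND 40: p_5 = 40·1547898 + 256345 = 62172265, q_5 = 40·64417 + 10668 = 2587348 → 62172265/2587348
APPEND 41: p_6 = 41·62172265 + 1547898 = 2550610763, q_6 = 41·2587348 + 64417 = 106145685 → 2550610763/106145685
APPEND 5: p_7 = 5·2550610763 + 62172265 = 12815226080, q_7 = 5·106145685 + 2587348 = 533315773 → 12815226080/533315773
APPEND 23: p_8 = 23·12815226080 + 2550610763 = 297300810603, q_8 = 23·533315773 + 106145685 = 12372408464 → 297300810603/12372408464
APPEND 30: p_9 = 30·297300810603 + 12815226080 = 8931839544170, q_9 = 30·12372408464 + 533315773 = 371705569693 → 8931839544170/371705569693
APPEND 6: p_10 = 6·8931839544170 + 297300810603 = 53888338075623, q_10 = 6·371705569693 + 12372408464 = 2242605826622 → 53888338075623/2242605826622
APPEND 26: p_11 = 26·53888338075623 + 8931839544170 = 1410028629510368, q_11 = 26·2242605826622 + 371705569693 = 58679457061865 → 1410028629510368/58679457061865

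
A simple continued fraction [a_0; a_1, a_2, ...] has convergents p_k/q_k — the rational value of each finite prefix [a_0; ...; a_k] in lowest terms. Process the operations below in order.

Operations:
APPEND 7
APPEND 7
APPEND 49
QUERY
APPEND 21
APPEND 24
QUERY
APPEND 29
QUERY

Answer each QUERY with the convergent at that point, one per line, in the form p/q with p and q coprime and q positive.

APPEND 7: p_0 = 7·1 + 0 = 7, q_0 = 7·0 + 1 = 1 → 7/1
APPEND 7: p_1 = 7·7 + 1 = 50, q_1 = 7·1 + 0 = 7 → 50/7
APPEND 49: p_2 = 49·50 + 7 = 2457, q_2 = 49·7 + 1 = 344 → 2457/344
APPEND 21: p_3 = 21·2457 + 50 = 51647, q_3 = 21·344 + 7 = 7231 → 51647/7231
APPEND 24: p_4 = 24·51647 + 2457 = 1241985, q_4 = 24·7231 + 344 = 173888 → 1241985/173888
APPEND 29: p_5 = 29·1241985 + 51647 = 36069212, q_5 = 29·173888 + 7231 = 5049983 → 36069212/5049983

2457/344
1241985/173888
36069212/5049983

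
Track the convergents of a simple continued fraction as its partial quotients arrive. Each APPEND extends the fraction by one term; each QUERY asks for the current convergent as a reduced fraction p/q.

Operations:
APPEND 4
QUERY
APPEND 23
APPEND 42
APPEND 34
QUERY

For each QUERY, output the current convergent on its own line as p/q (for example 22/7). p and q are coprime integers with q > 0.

4/1
133033/32901

APPEND 4: p_0 = 4·1 + 0 = 4, q_0 = 4·0 + 1 = 1 → 4/1
APPEND 23: p_1 = 23·4 + 1 = 93, q_1 = 23·1 + 0 = 23 → 93/23
APPEND 42: p_2 = 42·93 + 4 = 3910, q_2 = 42·23 + 1 = 967 → 3910/967
APPEND 34: p_3 = 34·3910 + 93 = 133033, q_3 = 34·967 + 23 = 32901 → 133033/32901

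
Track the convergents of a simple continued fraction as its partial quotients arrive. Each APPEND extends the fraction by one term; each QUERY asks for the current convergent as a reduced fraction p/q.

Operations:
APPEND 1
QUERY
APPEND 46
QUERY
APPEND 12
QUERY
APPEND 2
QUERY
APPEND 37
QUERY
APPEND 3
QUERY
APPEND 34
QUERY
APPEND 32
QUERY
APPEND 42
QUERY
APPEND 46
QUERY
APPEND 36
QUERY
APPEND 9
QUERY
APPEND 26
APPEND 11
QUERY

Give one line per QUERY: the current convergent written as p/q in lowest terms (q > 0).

1/1
47/46
565/553
1177/1152
44114/43177
133519/130683
4583760/4486399
146813839/143695451
6170764998/6039695341
284002003747/277969681137
10230242899890/10012948216273
92356188102757/90394503627594
26618758657390049/26053364971498481

APPEND 1: p_0 = 1·1 + 0 = 1, q_0 = 1·0 + 1 = 1 → 1/1
APPEND 46: p_1 = 46·1 + 1 = 47, q_1 = 46·1 + 0 = 46 → 47/46
APPEND 12: p_2 = 12·47 + 1 = 565, q_2 = 12·46 + 1 = 553 → 565/553
APPEND 2: p_3 = 2·565 + 47 = 1177, q_3 = 2·553 + 46 = 1152 → 1177/1152
APPEND 37: p_4 = 37·1177 + 565 = 44114, q_4 = 37·1152 + 553 = 43177 → 44114/43177
APPEND 3: p_5 = 3·44114 + 1177 = 133519, q_5 = 3·43177 + 1152 = 130683 → 133519/130683
APPEND 34: p_6 = 34·133519 + 44114 = 4583760, q_6 = 34·130683 + 43177 = 4486399 → 4583760/4486399
APPEND 32: p_7 = 32·4583760 + 133519 = 146813839, q_7 = 32·4486399 + 130683 = 143695451 → 146813839/143695451
APPEND 42: p_8 = 42·146813839 + 4583760 = 6170764998, q_8 = 42·143695451 + 4486399 = 6039695341 → 6170764998/6039695341
APPEND 46: p_9 = 46·6170764998 + 146813839 = 284002003747, q_9 = 46·6039695341 + 143695451 = 277969681137 → 284002003747/277969681137
APPEND 36: p_10 = 36·284002003747 + 6170764998 = 10230242899890, q_10 = 36·277969681137 + 6039695341 = 10012948216273 → 10230242899890/10012948216273
APPEND 9: p_11 = 9·10230242899890 + 284002003747 = 92356188102757, q_11 = 9·10012948216273 + 277969681137 = 90394503627594 → 92356188102757/90394503627594
APPEND 26: p_12 = 26·92356188102757 + 10230242899890 = 2411491133571572, q_12 = 26·90394503627594 + 10012948216273 = 2360270042533717 → 2411491133571572/2360270042533717
APPEND 11: p_13 = 11·2411491133571572 + 92356188102757 = 26618758657390049, q_13 = 11·2360270042533717 + 90394503627594 = 26053364971498481 → 26618758657390049/26053364971498481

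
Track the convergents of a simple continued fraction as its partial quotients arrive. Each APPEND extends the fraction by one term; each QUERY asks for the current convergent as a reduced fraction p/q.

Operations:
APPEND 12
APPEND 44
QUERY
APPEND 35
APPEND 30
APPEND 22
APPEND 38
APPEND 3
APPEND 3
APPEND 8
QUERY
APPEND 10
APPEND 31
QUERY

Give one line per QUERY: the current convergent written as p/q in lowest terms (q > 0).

529/44
39014310452/3245050593
12279162071567/1021330422100

APPEND 12: p_0 = 12·1 + 0 = 12, q_0 = 12·0 + 1 = 1 → 12/1
APPEND 44: p_1 = 44·12 + 1 = 529, q_1 = 44·1 + 0 = 44 → 529/44
APPEND 35: p_2 = 35·529 + 12 = 18527, q_2 = 35·44 + 1 = 1541 → 18527/1541
APPEND 30: p_3 = 30·18527 + 529 = 556339, q_3 = 30·1541 + 44 = 46274 → 556339/46274
APPEND 22: p_4 = 22·556339 + 18527 = 12257985, q_4 = 22·46274 + 1541 = 1019569 → 12257985/1019569
APPEND 38: p_5 = 38·12257985 + 556339 = 466359769, q_5 = 38·1019569 + 46274 = 38789896 → 466359769/38789896
APPEND 3: p_6 = 3·466359769 + 12257985 = 1411337292, q_6 = 3·38789896 + 1019569 = 117389257 → 1411337292/117389257
APPEND 3: p_7 = 3·1411337292 + 466359769 = 4700371645, q_7 = 3·117389257 + 38789896 = 390957667 → 4700371645/390957667
APPEND 8: p_8 = 8·4700371645 + 1411337292 = 39014310452, q_8 = 8·390957667 + 117389257 = 3245050593 → 39014310452/3245050593
APPEND 10: p_9 = 10·39014310452 + 4700371645 = 394843476165, q_9 = 10·3245050593 + 390957667 = 32841463597 → 394843476165/32841463597
APPEND 31: p_10 = 31·394843476165 + 39014310452 = 12279162071567, q_10 = 31·32841463597 + 3245050593 = 1021330422100 → 12279162071567/1021330422100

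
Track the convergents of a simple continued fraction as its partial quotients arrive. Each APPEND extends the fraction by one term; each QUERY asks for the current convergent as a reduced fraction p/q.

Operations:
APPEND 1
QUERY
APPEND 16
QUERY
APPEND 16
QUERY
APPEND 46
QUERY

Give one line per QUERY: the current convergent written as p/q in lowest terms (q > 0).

1/1
17/16
273/257
12575/11838

APPEND 1: p_0 = 1·1 + 0 = 1, q_0 = 1·0 + 1 = 1 → 1/1
APPEND 16: p_1 = 16·1 + 1 = 17, q_1 = 16·1 + 0 = 16 → 17/16
APPEND 16: p_2 = 16·17 + 1 = 273, q_2 = 16·16 + 1 = 257 → 273/257
APPEND 46: p_3 = 46·273 + 17 = 12575, q_3 = 46·257 + 16 = 11838 → 12575/11838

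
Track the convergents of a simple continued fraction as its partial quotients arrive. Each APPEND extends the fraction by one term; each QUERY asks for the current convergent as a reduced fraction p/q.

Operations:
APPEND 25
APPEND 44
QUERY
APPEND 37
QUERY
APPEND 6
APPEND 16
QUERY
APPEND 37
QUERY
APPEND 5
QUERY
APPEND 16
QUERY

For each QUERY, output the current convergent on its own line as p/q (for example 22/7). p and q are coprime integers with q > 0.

1101/44
40762/1629
3971530/158717
147192283/5882347
739932945/29570452
11986119403/479009579

APPEND 25: p_0 = 25·1 + 0 = 25, q_0 = 25·0 + 1 = 1 → 25/1
APPEND 44: p_1 = 44·25 + 1 = 1101, q_1 = 44·1 + 0 = 44 → 1101/44
APPEND 37: p_2 = 37·1101 + 25 = 40762, q_2 = 37·44 + 1 = 1629 → 40762/1629
APPEND 6: p_3 = 6·40762 + 1101 = 245673, q_3 = 6·1629 + 44 = 9818 → 245673/9818
APPEND 16: p_4 = 16·245673 + 40762 = 3971530, q_4 = 16·9818 + 1629 = 158717 → 3971530/158717
APPEND 37: p_5 = 37·3971530 + 245673 = 147192283, q_5 = 37·158717 + 9818 = 5882347 → 147192283/5882347
APPEND 5: p_6 = 5·147192283 + 3971530 = 739932945, q_6 = 5·5882347 + 158717 = 29570452 → 739932945/29570452
APPEND 16: p_7 = 16·739932945 + 147192283 = 11986119403, q_7 = 16·29570452 + 5882347 = 479009579 → 11986119403/479009579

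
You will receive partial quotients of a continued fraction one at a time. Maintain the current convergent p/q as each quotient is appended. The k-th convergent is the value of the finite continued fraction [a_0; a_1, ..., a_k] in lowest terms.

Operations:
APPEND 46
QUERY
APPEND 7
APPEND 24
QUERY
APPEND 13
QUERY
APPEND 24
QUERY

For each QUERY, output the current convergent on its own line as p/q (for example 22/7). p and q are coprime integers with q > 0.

46/1
7798/169
101697/2204
2448526/53065

APPEND 46: p_0 = 46·1 + 0 = 46, q_0 = 46·0 + 1 = 1 → 46/1
APPEND 7: p_1 = 7·46 + 1 = 323, q_1 = 7·1 + 0 = 7 → 323/7
APPEND 24: p_2 = 24·323 + 46 = 7798, q_2 = 24·7 + 1 = 169 → 7798/169
APPEND 13: p_3 = 13·7798 + 323 = 101697, q_3 = 13·169 + 7 = 2204 → 101697/2204
APPEND 24: p_4 = 24·101697 + 7798 = 2448526, q_4 = 24·2204 + 169 = 53065 → 2448526/53065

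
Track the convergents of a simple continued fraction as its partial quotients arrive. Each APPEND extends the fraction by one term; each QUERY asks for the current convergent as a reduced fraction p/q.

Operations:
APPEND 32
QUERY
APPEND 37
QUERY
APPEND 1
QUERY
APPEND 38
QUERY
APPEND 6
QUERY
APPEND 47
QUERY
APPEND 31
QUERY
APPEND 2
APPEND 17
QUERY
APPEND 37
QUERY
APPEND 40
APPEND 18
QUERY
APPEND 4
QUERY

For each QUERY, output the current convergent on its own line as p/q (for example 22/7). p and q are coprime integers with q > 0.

32/1
1185/37
1217/38
47431/1481
285803/8924
13480172/420909
418171135/13057103
14865152649/464154058
550860470455/17200235261
397437971945737/12409724396225
1611801171753797/50327371149398

APPEND 32: p_0 = 32·1 + 0 = 32, q_0 = 32·0 + 1 = 1 → 32/1
APPEND 37: p_1 = 37·32 + 1 = 1185, q_1 = 37·1 + 0 = 37 → 1185/37
APPEND 1: p_2 = 1·1185 + 32 = 1217, q_2 = 1·37 + 1 = 38 → 1217/38
APPEND 38: p_3 = 38·1217 + 1185 = 47431, q_3 = 38·38 + 37 = 1481 → 47431/1481
APPEND 6: p_4 = 6·47431 + 1217 = 285803, q_4 = 6·1481 + 38 = 8924 → 285803/8924
APPEND 47: p_5 = 47·285803 + 47431 = 13480172, q_5 = 47·8924 + 1481 = 420909 → 13480172/420909
APPEND 31: p_6 = 31·13480172 + 285803 = 418171135, q_6 = 31·420909 + 8924 = 13057103 → 418171135/13057103
APPEND 2: p_7 = 2·418171135 + 13480172 = 849822442, q_7 = 2·13057103 + 420909 = 26535115 → 849822442/26535115
APPEND 17: p_8 = 17·849822442 + 418171135 = 14865152649, q_8 = 17·26535115 + 13057103 = 464154058 → 14865152649/464154058
APPEND 37: p_9 = 37·14865152649 + 849822442 = 550860470455, q_9 = 37·464154058 + 26535115 = 17200235261 → 550860470455/17200235261
APPEND 40: p_10 = 40·550860470455 + 14865152649 = 22049283970849, q_10 = 40·17200235261 + 464154058 = 688473564498 → 22049283970849/688473564498
APPEND 18: p_11 = 18·22049283970849 + 550860470455 = 397437971945737, q_11 = 18·688473564498 + 17200235261 = 12409724396225 → 397437971945737/12409724396225
APPEND 4: p_12 = 4·397437971945737 + 22049283970849 = 1611801171753797, q_12 = 4·12409724396225 + 688473564498 = 50327371149398 → 1611801171753797/50327371149398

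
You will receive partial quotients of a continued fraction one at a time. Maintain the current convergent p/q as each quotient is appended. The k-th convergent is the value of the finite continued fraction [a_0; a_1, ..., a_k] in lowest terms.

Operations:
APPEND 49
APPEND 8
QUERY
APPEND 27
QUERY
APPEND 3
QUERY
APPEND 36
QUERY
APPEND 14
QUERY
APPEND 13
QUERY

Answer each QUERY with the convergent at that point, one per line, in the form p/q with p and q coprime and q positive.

393/8
10660/217
32373/659
1176088/23941
16497605/335833
215644953/4389770

APPEND 49: p_0 = 49·1 + 0 = 49, q_0 = 49·0 + 1 = 1 → 49/1
APPEND 8: p_1 = 8·49 + 1 = 393, q_1 = 8·1 + 0 = 8 → 393/8
APPEND 27: p_2 = 27·393 + 49 = 10660, q_2 = 27·8 + 1 = 217 → 10660/217
APPEND 3: p_3 = 3·10660 + 393 = 32373, q_3 = 3·217 + 8 = 659 → 32373/659
APPEND 36: p_4 = 36·32373 + 10660 = 1176088, q_4 = 36·659 + 217 = 23941 → 1176088/23941
APPEND 14: p_5 = 14·1176088 + 32373 = 16497605, q_5 = 14·23941 + 659 = 335833 → 16497605/335833
APPEND 13: p_6 = 13·16497605 + 1176088 = 215644953, q_6 = 13·335833 + 23941 = 4389770 → 215644953/4389770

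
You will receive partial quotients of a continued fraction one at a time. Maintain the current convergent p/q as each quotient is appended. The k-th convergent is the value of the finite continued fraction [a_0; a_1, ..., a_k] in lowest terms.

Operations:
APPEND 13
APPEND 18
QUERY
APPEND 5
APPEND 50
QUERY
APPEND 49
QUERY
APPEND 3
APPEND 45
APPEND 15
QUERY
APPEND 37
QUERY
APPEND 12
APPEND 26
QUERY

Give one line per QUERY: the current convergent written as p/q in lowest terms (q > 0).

235/18
59635/4568
2923303/223923
6012621289/460562657
222867240476/17071477397
69913774422502/5355347054343

APPEND 13: p_0 = 13·1 + 0 = 13, q_0 = 13·0 + 1 = 1 → 13/1
APPEND 18: p_1 = 18·13 + 1 = 235, q_1 = 18·1 + 0 = 18 → 235/18
APPEND 5: p_2 = 5·235 + 13 = 1188, q_2 = 5·18 + 1 = 91 → 1188/91
APPEND 50: p_3 = 50·1188 + 235 = 59635, q_3 = 50·91 + 18 = 4568 → 59635/4568
APPEND 49: p_4 = 49·59635 + 1188 = 2923303, q_4 = 49·4568 + 91 = 223923 → 2923303/223923
APPEND 3: p_5 = 3·2923303 + 59635 = 8829544, q_5 = 3·223923 + 4568 = 676337 → 8829544/676337
APPEND 45: p_6 = 45·8829544 + 2923303 = 400252783, q_6 = 45·676337 + 223923 = 30659088 → 400252783/30659088
APPEND 15: p_7 = 15·400252783 + 8829544 = 6012621289, q_7 = 15·30659088 + 676337 = 460562657 → 6012621289/460562657
APPEND 37: p_8 = 37·6012621289 + 400252783 = 222867240476, q_8 = 37·460562657 + 30659088 = 17071477397 → 222867240476/17071477397
APPEND 12: p_9 = 12·222867240476 + 6012621289 = 2680419507001, q_9 = 12·17071477397 + 460562657 = 205318291421 → 2680419507001/205318291421
APPEND 26: p_10 = 26·2680419507001 + 222867240476 = 69913774422502, q_10 = 26·205318291421 + 17071477397 = 5355347054343 → 69913774422502/5355347054343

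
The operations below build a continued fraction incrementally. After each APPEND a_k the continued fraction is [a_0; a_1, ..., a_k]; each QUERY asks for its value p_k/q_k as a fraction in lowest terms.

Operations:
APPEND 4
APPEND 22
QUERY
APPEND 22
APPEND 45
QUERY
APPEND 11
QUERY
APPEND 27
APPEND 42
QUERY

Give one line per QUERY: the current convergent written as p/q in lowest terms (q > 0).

89/22
88379/21847
974131/240802
1109350603/274227844

APPEND 4: p_0 = 4·1 + 0 = 4, q_0 = 4·0 + 1 = 1 → 4/1
APPEND 22: p_1 = 22·4 + 1 = 89, q_1 = 22·1 + 0 = 22 → 89/22
APPEND 22: p_2 = 22·89 + 4 = 1962, q_2 = 22·22 + 1 = 485 → 1962/485
APPEND 45: p_3 = 45·1962 + 89 = 88379, q_3 = 45·485 + 22 = 21847 → 88379/21847
APPEND 11: p_4 = 11·88379 + 1962 = 974131, q_4 = 11·21847 + 485 = 240802 → 974131/240802
APPEND 27: p_5 = 27·974131 + 88379 = 26389916, q_5 = 27·240802 + 21847 = 6523501 → 26389916/6523501
APPEND 42: p_6 = 42·26389916 + 974131 = 1109350603, q_6 = 42·6523501 + 240802 = 274227844 → 1109350603/274227844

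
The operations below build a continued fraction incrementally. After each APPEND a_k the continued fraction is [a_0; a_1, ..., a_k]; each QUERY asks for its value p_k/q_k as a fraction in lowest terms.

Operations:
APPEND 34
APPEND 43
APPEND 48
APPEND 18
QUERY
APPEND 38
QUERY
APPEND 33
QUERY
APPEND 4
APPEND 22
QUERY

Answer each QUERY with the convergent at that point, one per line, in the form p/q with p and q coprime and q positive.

APPEND 34: p_0 = 34·1 + 0 = 34, q_0 = 34·0 + 1 = 1 → 34/1
APPEND 43: p_1 = 43·34 + 1 = 1463, q_1 = 43·1 + 0 = 43 → 1463/43
APPEND 48: p_2 = 48·1463 + 34 = 70258, q_2 = 48·43 + 1 = 2065 → 70258/2065
APPEND 18: p_3 = 18·70258 + 1463 = 1266107, q_3 = 18·2065 + 43 = 37213 → 1266107/37213
APPEND 38: p_4 = 38·1266107 + 70258 = 48182324, q_4 = 38·37213 + 2065 = 1416159 → 48182324/1416159
APPEND 33: p_5 = 33·48182324 + 1266107 = 1591282799, q_5 = 33·1416159 + 37213 = 46770460 → 1591282799/46770460
APPEND 4: p_6 = 4·1591282799 + 48182324 = 6413313520, q_6 = 4·46770460 + 1416159 = 188497999 → 6413313520/188497999
APPEND 22: p_7 = 22·6413313520 + 1591282799 = 142684180239, q_7 = 22·188497999 + 46770460 = 4193726438 → 142684180239/4193726438

1266107/37213
48182324/1416159
1591282799/46770460
142684180239/4193726438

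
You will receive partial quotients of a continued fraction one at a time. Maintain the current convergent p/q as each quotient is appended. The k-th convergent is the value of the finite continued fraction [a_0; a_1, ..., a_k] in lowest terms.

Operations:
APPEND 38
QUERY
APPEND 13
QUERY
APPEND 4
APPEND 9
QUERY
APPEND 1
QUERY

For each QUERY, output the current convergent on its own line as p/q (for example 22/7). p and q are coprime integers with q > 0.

APPEND 38: p_0 = 38·1 + 0 = 38, q_0 = 38·0 + 1 = 1 → 38/1
APPEND 13: p_1 = 13·38 + 1 = 495, q_1 = 13·1 + 0 = 13 → 495/13
APPEND 4: p_2 = 4·495 + 38 = 2018, q_2 = 4·13 + 1 = 53 → 2018/53
APPEND 9: p_3 = 9·2018 + 495 = 18657, q_3 = 9·53 + 13 = 490 → 18657/490
APPEND 1: p_4 = 1·18657 + 2018 = 20675, q_4 = 1·490 + 53 = 543 → 20675/543

38/1
495/13
18657/490
20675/543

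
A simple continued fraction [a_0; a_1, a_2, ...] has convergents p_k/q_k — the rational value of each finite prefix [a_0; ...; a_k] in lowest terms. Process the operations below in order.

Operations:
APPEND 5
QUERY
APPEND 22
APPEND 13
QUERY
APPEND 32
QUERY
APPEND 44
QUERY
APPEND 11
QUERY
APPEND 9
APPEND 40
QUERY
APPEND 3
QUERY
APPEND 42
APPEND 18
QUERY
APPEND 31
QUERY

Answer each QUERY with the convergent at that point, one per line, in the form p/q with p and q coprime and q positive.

5/1
1448/287
46447/9206
2045116/405351
22542723/4468067
8219727643/1629186227
24864112552/4928176635
18970088299438/3759955064781
589125249737405/116767219613108

APPEND 5: p_0 = 5·1 + 0 = 5, q_0 = 5·0 + 1 = 1 → 5/1
APPEND 22: p_1 = 22·5 + 1 = 111, q_1 = 22·1 + 0 = 22 → 111/22
APPEND 13: p_2 = 13·111 + 5 = 1448, q_2 = 13·22 + 1 = 287 → 1448/287
APPEND 32: p_3 = 32·1448 + 111 = 46447, q_3 = 32·287 + 22 = 9206 → 46447/9206
APPEND 44: p_4 = 44·46447 + 1448 = 2045116, q_4 = 44·9206 + 287 = 405351 → 2045116/405351
APPEND 11: p_5 = 11·2045116 + 46447 = 22542723, q_5 = 11·405351 + 9206 = 4468067 → 22542723/4468067
APPEND 9: p_6 = 9·22542723 + 2045116 = 204929623, q_6 = 9·4468067 + 405351 = 40617954 → 204929623/40617954
APPEND 40: p_7 = 40·204929623 + 22542723 = 8219727643, q_7 = 40·40617954 + 4468067 = 1629186227 → 8219727643/1629186227
APPEND 3: p_8 = 3·8219727643 + 204929623 = 24864112552, q_8 = 3·1629186227 + 40617954 = 4928176635 → 24864112552/4928176635
APPEND 42: p_9 = 42·24864112552 + 8219727643 = 1052512454827, q_9 = 42·4928176635 + 1629186227 = 208612604897 → 1052512454827/208612604897
APPEND 18: p_10 = 18·1052512454827 + 24864112552 = 18970088299438, q_10 = 18·208612604897 + 4928176635 = 3759955064781 → 18970088299438/3759955064781
APPEND 31: p_11 = 31·18970088299438 + 1052512454827 = 589125249737405, q_11 = 31·3759955064781 + 208612604897 = 116767219613108 → 589125249737405/116767219613108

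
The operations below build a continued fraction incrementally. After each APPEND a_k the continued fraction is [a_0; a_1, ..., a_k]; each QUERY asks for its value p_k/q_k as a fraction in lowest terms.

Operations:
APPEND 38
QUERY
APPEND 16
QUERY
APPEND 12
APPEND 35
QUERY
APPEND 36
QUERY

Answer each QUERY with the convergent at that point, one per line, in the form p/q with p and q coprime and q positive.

38/1
609/16
257719/6771
9285230/243949

APPEND 38: p_0 = 38·1 + 0 = 38, q_0 = 38·0 + 1 = 1 → 38/1
APPEND 16: p_1 = 16·38 + 1 = 609, q_1 = 16·1 + 0 = 16 → 609/16
APPEND 12: p_2 = 12·609 + 38 = 7346, q_2 = 12·16 + 1 = 193 → 7346/193
APPEND 35: p_3 = 35·7346 + 609 = 257719, q_3 = 35·193 + 16 = 6771 → 257719/6771
APPEND 36: p_4 = 36·257719 + 7346 = 9285230, q_4 = 36·6771 + 193 = 243949 → 9285230/243949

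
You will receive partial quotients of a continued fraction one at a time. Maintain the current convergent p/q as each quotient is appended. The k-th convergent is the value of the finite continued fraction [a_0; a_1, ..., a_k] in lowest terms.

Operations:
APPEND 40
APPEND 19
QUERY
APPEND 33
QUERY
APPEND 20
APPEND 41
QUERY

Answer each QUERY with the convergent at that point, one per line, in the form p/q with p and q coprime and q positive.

761/19
25153/628
20681814/516367

APPEND 40: p_0 = 40·1 + 0 = 40, q_0 = 40·0 + 1 = 1 → 40/1
APPEND 19: p_1 = 19·40 + 1 = 761, q_1 = 19·1 + 0 = 19 → 761/19
APPEND 33: p_2 = 33·761 + 40 = 25153, q_2 = 33·19 + 1 = 628 → 25153/628
APPEND 20: p_3 = 20·25153 + 761 = 503821, q_3 = 20·628 + 19 = 12579 → 503821/12579
APPEND 41: p_4 = 41·503821 + 25153 = 20681814, q_4 = 41·12579 + 628 = 516367 → 20681814/516367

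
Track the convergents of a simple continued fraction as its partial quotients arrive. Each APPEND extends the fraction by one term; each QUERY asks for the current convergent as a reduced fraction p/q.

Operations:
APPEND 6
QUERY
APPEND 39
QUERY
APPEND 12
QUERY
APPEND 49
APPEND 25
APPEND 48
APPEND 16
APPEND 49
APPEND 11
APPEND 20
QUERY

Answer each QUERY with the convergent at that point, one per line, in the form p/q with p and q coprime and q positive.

6/1
235/39
2826/469
29015317920184/4815351696941

APPEND 6: p_0 = 6·1 + 0 = 6, q_0 = 6·0 + 1 = 1 → 6/1
APPEND 39: p_1 = 39·6 + 1 = 235, q_1 = 39·1 + 0 = 39 → 235/39
APPEND 12: p_2 = 12·235 + 6 = 2826, q_2 = 12·39 + 1 = 469 → 2826/469
APPEND 49: p_3 = 49·2826 + 235 = 138709, q_3 = 49·469 + 39 = 23020 → 138709/23020
APPEND 25: p_4 = 25·138709 + 2826 = 3470551, q_4 = 25·23020 + 469 = 575969 → 3470551/575969
APPEND 48: p_5 = 48·3470551 + 138709 = 166725157, q_5 = 48·575969 + 23020 = 27669532 → 166725157/27669532
APPEND 16: p_6 = 16·166725157 + 3470551 = 2671073063, q_6 = 16·27669532 + 575969 = 443288481 → 2671073063/443288481
APPEND 49: p_7 = 49·2671073063 + 166725157 = 131049305244, q_7 = 49·443288481 + 27669532 = 21748805101 → 131049305244/21748805101
APPEND 11: p_8 = 11·131049305244 + 2671073063 = 1444213430747, q_8 = 11·21748805101 + 443288481 = 239680144592 → 1444213430747/239680144592
APPEND 20: p_9 = 20·1444213430747 + 131049305244 = 29015317920184, q_9 = 20·239680144592 + 21748805101 = 4815351696941 → 29015317920184/4815351696941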